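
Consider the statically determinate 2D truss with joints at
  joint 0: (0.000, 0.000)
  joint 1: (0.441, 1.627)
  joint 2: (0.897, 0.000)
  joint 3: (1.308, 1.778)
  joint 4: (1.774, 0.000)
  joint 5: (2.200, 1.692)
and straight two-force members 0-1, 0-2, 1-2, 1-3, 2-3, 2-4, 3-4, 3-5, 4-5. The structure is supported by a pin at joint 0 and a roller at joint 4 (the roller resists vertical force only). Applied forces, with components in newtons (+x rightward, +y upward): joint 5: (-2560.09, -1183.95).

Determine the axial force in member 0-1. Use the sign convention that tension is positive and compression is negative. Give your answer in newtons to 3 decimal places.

N=6 nodes, M=9 members, R=3 reactions → 2N=12, M+R=12
member 0 (0-1): L=1.6857, (cx,cy)=(0.2616,0.9652)
member 1 (0-2): L=0.8970, (cx,cy)=(1.0000,0.0000)
member 2 (1-2): L=1.6897, (cx,cy)=(0.2699,-0.9629)
member 3 (1-3): L=0.8801, (cx,cy)=(0.9852,0.1716)
member 4 (2-3): L=1.8249, (cx,cy)=(0.2252,0.9743)
member 5 (2-4): L=0.8770, (cx,cy)=(1.0000,0.0000)
member 6 (3-4): L=1.8381, (cx,cy)=(0.2535,-0.9673)
member 7 (3-5): L=0.8961, (cx,cy)=(0.9954,-0.0960)
member 8 (4-5): L=1.7448, (cx,cy)=(0.2442,0.9697)
solve A·x = −loads:
  F[0-1] = -2235.2940 N (compression)
  F[0-2] = -1975.3120 N (compression)
  F[1-2] = +2035.4518 N (tension)
  F[1-3] = -1151.1598 N (compression)
  F[2-3] = -2011.6114 N (compression)
  F[2-4] = -972.9473 N (compression)
  F[3-4] = +2450.4242 N (tension)
  F[3-5] = -2218.6367 N (compression)
  F[4-5] = -1440.4604 N (compression)
  Rx@0 = +2560.0900 N
  Ry@0 = +2157.4462 N
  Ry@4 = -973.4962 N

-2235.294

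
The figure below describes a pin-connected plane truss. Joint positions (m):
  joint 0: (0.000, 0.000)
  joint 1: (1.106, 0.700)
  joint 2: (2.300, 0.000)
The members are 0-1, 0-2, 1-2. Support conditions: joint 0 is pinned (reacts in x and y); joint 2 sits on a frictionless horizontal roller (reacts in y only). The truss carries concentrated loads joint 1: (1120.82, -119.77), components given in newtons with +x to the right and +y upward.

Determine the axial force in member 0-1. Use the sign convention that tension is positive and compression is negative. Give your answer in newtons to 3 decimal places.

521.586

N=3 nodes, M=3 members, R=3 reactions → 2N=6, M+R=6
member 0 (0-1): L=1.3089, (cx,cy)=(0.8450,0.5348)
member 1 (0-2): L=2.3000, (cx,cy)=(1.0000,0.0000)
member 2 (1-2): L=1.3841, (cx,cy)=(0.8627,-0.5058)
solve A·x = −loads:
  F[0-1] = +521.5859 N (tension)
  F[0-2] = +680.0903 N (tension)
  F[1-2] = -788.3494 N (compression)
  Rx@0 = -1120.8200 N
  Ry@0 = -278.9429 N
  Ry@2 = +398.7129 N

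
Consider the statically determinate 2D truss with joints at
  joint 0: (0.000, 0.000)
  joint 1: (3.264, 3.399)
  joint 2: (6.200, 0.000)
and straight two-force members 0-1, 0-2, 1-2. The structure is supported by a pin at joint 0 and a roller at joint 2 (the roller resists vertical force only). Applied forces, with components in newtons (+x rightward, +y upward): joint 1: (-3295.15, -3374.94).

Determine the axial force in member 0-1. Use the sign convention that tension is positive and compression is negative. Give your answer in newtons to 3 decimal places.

-4720.299

N=3 nodes, M=3 members, R=3 reactions → 2N=6, M+R=6
member 0 (0-1): L=4.7124, (cx,cy)=(0.6926,0.7213)
member 1 (0-2): L=6.2000, (cx,cy)=(1.0000,0.0000)
member 2 (1-2): L=4.4915, (cx,cy)=(0.6537,-0.7568)
solve A·x = −loads:
  F[0-1] = -4720.2993 N (compression)
  F[0-2] = -25.6921 N (compression)
  F[1-2] = +39.3035 N (tension)
  Rx@0 = +3295.1500 N
  Ry@0 = +3404.6837 N
  Ry@2 = -29.7437 N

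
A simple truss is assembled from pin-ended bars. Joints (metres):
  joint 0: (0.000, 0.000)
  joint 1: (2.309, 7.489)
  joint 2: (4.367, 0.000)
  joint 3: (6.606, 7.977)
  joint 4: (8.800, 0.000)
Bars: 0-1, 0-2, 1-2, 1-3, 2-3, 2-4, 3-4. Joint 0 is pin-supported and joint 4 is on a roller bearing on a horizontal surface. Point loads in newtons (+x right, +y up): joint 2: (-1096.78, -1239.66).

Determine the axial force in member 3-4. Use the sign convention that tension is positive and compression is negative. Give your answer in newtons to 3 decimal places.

N=5 nodes, M=7 members, R=3 reactions → 2N=10, M+R=10
member 0 (0-1): L=7.8369, (cx,cy)=(0.2946,0.9556)
member 1 (0-2): L=4.3670, (cx,cy)=(1.0000,0.0000)
member 2 (1-2): L=7.7666, (cx,cy)=(0.2650,-0.9643)
member 3 (1-3): L=4.3246, (cx,cy)=(0.9936,0.1128)
member 4 (2-3): L=8.2853, (cx,cy)=(0.2702,0.9628)
member 5 (2-4): L=4.4330, (cx,cy)=(1.0000,0.0000)
member 6 (3-4): L=8.2732, (cx,cy)=(0.2652,-0.9642)
solve A·x = −loads:
  F[0-1] = -653.4866 N (compression)
  F[0-2] = -904.2414 N (compression)
  F[1-2] = +606.0385 N (tension)
  F[1-3] = -355.3965 N (compression)
  F[2-3] = +680.6082 N (tension)
  F[2-4] = +169.1999 N (tension)
  F[3-4] = -638.0256 N (compression)
  Rx@0 = +1096.7800 N
  Ry@0 = +624.4787 N
  Ry@4 = +615.1813 N

-638.026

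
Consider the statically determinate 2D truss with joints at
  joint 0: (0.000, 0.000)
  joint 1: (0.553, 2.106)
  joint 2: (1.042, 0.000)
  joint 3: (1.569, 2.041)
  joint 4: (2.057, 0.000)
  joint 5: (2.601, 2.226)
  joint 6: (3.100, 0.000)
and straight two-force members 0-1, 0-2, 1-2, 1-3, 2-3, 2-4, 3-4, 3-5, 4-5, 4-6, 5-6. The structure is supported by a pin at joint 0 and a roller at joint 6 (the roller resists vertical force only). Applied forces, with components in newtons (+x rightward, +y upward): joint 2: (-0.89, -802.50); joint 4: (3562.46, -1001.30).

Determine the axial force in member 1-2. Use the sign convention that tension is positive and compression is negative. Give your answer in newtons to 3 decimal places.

N=7 nodes, M=11 members, R=3 reactions → 2N=14, M+R=14
member 0 (0-1): L=2.1774, (cx,cy)=(0.2540,0.9672)
member 1 (0-2): L=1.0420, (cx,cy)=(1.0000,0.0000)
member 2 (1-2): L=2.1620, (cx,cy)=(0.2262,-0.9741)
member 3 (1-3): L=1.0181, (cx,cy)=(0.9980,-0.0638)
member 4 (2-3): L=2.1079, (cx,cy)=(0.2500,0.9682)
member 5 (2-4): L=1.0150, (cx,cy)=(1.0000,0.0000)
member 6 (3-4): L=2.0985, (cx,cy)=(0.2325,-0.9726)
member 7 (3-5): L=1.0485, (cx,cy)=(0.9843,0.1765)
member 8 (4-5): L=2.2915, (cx,cy)=(0.2374,0.9714)
member 9 (4-6): L=1.0430, (cx,cy)=(1.0000,0.0000)
member 10 (5-6): L=2.2812, (cx,cy)=(0.2187,-0.9758)
solve A·x = −loads:
  F[0-1] = -899.1267 N (compression)
  F[0-2] = +3789.9242 N (tension)
  F[1-2] = +921.4670 N (tension)
  F[1-3] = -437.6615 N (compression)
  F[2-3] = -98.2070 N (compression)
  F[2-4] = +4023.7810 N (tension)
  F[3-4] = -15.3337 N (compression)
  F[3-5] = -465.0522 N (compression)
  F[4-5] = +1046.1194 N (tension)
  F[4-6] = +209.4084 N (tension)
  F[5-6] = -957.3383 N (compression)
  Rx@0 = -3561.5700 N
  Ry@0 = +869.6455 N
  Ry@6 = +934.1545 N

921.467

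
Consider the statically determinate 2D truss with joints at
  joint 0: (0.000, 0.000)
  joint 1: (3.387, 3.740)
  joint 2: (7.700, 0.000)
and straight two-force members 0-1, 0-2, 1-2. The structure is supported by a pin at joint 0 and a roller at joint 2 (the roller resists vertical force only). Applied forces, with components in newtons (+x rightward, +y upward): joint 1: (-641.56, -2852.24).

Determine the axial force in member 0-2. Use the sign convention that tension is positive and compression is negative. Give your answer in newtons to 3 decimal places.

1087.476

N=3 nodes, M=3 members, R=3 reactions → 2N=6, M+R=6
member 0 (0-1): L=5.0457, (cx,cy)=(0.6713,0.7412)
member 1 (0-2): L=7.7000, (cx,cy)=(1.0000,0.0000)
member 2 (1-2): L=5.7087, (cx,cy)=(0.7555,-0.6551)
solve A·x = −loads:
  F[0-1] = -2575.8031 N (compression)
  F[0-2] = +1087.4760 N (tension)
  F[1-2] = -1439.3935 N (compression)
  Rx@0 = +641.5600 N
  Ry@0 = +1909.2397 N
  Ry@2 = +943.0003 N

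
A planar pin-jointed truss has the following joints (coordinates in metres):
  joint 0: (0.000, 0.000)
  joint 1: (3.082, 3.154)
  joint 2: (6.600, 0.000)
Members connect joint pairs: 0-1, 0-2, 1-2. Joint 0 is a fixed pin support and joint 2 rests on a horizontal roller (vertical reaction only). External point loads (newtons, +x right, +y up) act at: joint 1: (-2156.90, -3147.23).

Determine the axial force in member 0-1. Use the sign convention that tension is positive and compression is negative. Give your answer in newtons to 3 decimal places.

-3786.658

N=3 nodes, M=3 members, R=3 reactions → 2N=6, M+R=6
member 0 (0-1): L=4.4098, (cx,cy)=(0.6989,0.7152)
member 1 (0-2): L=6.6000, (cx,cy)=(1.0000,0.0000)
member 2 (1-2): L=4.7248, (cx,cy)=(0.7446,-0.6675)
solve A·x = −loads:
  F[0-1] = -3786.6577 N (compression)
  F[0-2] = +489.5801 N (tension)
  F[1-2] = -657.5281 N (compression)
  Rx@0 = +2156.9000 N
  Ry@0 = +2708.3057 N
  Ry@2 = +438.9243 N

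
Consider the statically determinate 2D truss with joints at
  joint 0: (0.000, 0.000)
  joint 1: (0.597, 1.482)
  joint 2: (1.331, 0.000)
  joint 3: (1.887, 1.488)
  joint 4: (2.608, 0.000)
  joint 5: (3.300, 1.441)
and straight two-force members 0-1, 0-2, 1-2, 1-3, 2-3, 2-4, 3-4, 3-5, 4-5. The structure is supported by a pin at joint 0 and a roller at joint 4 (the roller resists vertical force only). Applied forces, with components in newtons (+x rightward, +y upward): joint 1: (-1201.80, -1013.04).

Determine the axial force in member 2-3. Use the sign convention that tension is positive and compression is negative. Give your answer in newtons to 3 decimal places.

N=6 nodes, M=9 members, R=3 reactions → 2N=12, M+R=12
member 0 (0-1): L=1.5977, (cx,cy)=(0.3737,0.9276)
member 1 (0-2): L=1.3310, (cx,cy)=(1.0000,0.0000)
member 2 (1-2): L=1.6538, (cx,cy)=(0.4438,-0.8961)
member 3 (1-3): L=1.2900, (cx,cy)=(1.0000,0.0047)
member 4 (2-3): L=1.5885, (cx,cy)=(0.3500,0.9367)
member 5 (2-4): L=1.2770, (cx,cy)=(1.0000,0.0000)
member 6 (3-4): L=1.6535, (cx,cy)=(0.4361,-0.8999)
member 7 (3-5): L=1.4138, (cx,cy)=(0.9994,-0.0332)
member 8 (4-5): L=1.5985, (cx,cy)=(0.4329,0.9014)
solve A·x = −loads:
  F[0-1] = -1578.3959 N (compression)
  F[0-2] = -612.0234 N (compression)
  F[1-2] = +505.3288 N (tension)
  F[1-3] = +387.7504 N (tension)
  F[2-3] = -483.4115 N (compression)
  F[2-4] = -218.5428 N (compression)
  F[3-4] = +501.1864 N (tension)
  F[3-5] = -0.0000 N (tension)
  F[4-5] = +0.0000 N (tension)
  Rx@0 = +1201.8000 N
  Ry@0 = +1464.0687 N
  Ry@4 = -451.0287 N

-483.412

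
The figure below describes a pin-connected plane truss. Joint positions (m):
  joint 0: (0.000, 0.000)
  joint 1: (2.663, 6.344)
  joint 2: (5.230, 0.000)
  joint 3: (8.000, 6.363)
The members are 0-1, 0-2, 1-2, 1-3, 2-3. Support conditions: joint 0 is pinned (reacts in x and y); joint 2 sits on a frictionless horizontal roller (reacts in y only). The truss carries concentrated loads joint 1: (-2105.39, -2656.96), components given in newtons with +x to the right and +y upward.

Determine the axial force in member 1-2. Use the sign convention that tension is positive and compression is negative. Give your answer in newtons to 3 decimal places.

1295.569

N=4 nodes, M=5 members, R=3 reactions → 2N=8, M+R=8
member 0 (0-1): L=6.8803, (cx,cy)=(0.3870,0.9221)
member 1 (0-2): L=5.2300, (cx,cy)=(1.0000,0.0000)
member 2 (1-2): L=6.8437, (cx,cy)=(0.3751,-0.9270)
member 3 (1-3): L=5.3370, (cx,cy)=(1.0000,0.0036)
member 4 (2-3): L=6.9398, (cx,cy)=(0.3991,0.9169)
solve A·x = −loads:
  F[0-1] = -4184.0462 N (compression)
  F[0-2] = -485.9565 N (compression)
  F[1-2] = +1295.5692 N (tension)
  F[1-3] = -0.0000 N (compression)
  F[2-3] = -0.0000 N (compression)
  Rx@0 = +2105.3900 N
  Ry@0 = +3857.9370 N
  Ry@2 = -1200.9770 N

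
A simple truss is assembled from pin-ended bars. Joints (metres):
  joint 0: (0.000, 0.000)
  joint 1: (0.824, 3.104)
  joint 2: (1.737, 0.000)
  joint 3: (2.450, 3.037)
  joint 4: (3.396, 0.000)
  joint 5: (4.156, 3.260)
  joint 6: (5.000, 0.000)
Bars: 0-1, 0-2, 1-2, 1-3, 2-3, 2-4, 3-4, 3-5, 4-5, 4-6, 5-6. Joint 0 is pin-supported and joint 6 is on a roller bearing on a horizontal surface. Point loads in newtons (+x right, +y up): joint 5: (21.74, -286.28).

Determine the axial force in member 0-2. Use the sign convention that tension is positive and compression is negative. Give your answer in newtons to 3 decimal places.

N=7 nodes, M=11 members, R=3 reactions → 2N=14, M+R=14
member 0 (0-1): L=3.2115, (cx,cy)=(0.2566,0.9665)
member 1 (0-2): L=1.7370, (cx,cy)=(1.0000,0.0000)
member 2 (1-2): L=3.2355, (cx,cy)=(0.2822,-0.9594)
member 3 (1-3): L=1.6274, (cx,cy)=(0.9992,-0.0412)
member 4 (2-3): L=3.1196, (cx,cy)=(0.2286,0.9735)
member 5 (2-4): L=1.6590, (cx,cy)=(1.0000,0.0000)
member 6 (3-4): L=3.1809, (cx,cy)=(0.2974,-0.9548)
member 7 (3-5): L=1.7205, (cx,cy)=(0.9916,0.1296)
member 8 (4-5): L=3.3474, (cx,cy)=(0.2270,0.9739)
member 9 (4-6): L=1.6040, (cx,cy)=(1.0000,0.0000)
member 10 (5-6): L=3.3675, (cx,cy)=(0.2506,-0.9681)
solve A·x = −loads:
  F[0-1] = -35.3324 N (compression)
  F[0-2] = +30.8055 N (tension)
  F[1-2] = +36.4271 N (tension)
  F[1-3] = -19.3610 N (compression)
  F[2-3] = -35.8969 N (compression)
  F[2-4] = +49.2891 N (tension)
  F[3-4] = +30.7444 N (tension)
  F[3-5] = -37.0045 N (compression)
  F[4-5] = -30.1404 N (compression)
  F[4-6] = +65.2755 N (tension)
  F[5-6] = -260.4432 N (compression)
  Rx@0 = -21.7400 N
  Ry@0 = +34.1496 N
  Ry@6 = +252.1304 N

30.805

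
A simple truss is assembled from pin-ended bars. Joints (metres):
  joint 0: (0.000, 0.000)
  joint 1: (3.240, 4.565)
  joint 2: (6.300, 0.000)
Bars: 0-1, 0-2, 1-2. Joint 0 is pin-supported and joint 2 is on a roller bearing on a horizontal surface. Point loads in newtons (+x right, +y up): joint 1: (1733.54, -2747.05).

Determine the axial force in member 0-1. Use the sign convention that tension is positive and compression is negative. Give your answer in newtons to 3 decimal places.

N=3 nodes, M=3 members, R=3 reactions → 2N=6, M+R=6
member 0 (0-1): L=5.5979, (cx,cy)=(0.5788,0.8155)
member 1 (0-2): L=6.3000, (cx,cy)=(1.0000,0.0000)
member 2 (1-2): L=5.4957, (cx,cy)=(0.5568,-0.8306)
solve A·x = −loads:
  F[0-1] = -95.8366 N (compression)
  F[0-2] = +1789.0088 N (tension)
  F[1-2] = -3213.0304 N (compression)
  Rx@0 = -1733.5400 N
  Ry@0 = +78.1528 N
  Ry@2 = +2668.8972 N

-95.837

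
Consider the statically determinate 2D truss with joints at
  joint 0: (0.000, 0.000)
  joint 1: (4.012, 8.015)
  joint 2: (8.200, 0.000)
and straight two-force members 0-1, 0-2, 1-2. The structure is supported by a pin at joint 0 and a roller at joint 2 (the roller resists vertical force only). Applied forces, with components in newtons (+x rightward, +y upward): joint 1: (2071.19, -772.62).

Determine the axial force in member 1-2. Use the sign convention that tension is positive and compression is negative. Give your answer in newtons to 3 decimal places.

-2710.683

N=3 nodes, M=3 members, R=3 reactions → 2N=6, M+R=6
member 0 (0-1): L=8.9631, (cx,cy)=(0.4476,0.8942)
member 1 (0-2): L=8.2000, (cx,cy)=(1.0000,0.0000)
member 2 (1-2): L=9.0432, (cx,cy)=(0.4631,-0.8863)
solve A·x = −loads:
  F[0-1] = +1822.6487 N (tension)
  F[0-2] = +1255.3447 N (tension)
  F[1-2] = -2710.6830 N (compression)
  Rx@0 = -2071.1900 N
  Ry@0 = -1629.8604 N
  Ry@2 = +2402.4804 N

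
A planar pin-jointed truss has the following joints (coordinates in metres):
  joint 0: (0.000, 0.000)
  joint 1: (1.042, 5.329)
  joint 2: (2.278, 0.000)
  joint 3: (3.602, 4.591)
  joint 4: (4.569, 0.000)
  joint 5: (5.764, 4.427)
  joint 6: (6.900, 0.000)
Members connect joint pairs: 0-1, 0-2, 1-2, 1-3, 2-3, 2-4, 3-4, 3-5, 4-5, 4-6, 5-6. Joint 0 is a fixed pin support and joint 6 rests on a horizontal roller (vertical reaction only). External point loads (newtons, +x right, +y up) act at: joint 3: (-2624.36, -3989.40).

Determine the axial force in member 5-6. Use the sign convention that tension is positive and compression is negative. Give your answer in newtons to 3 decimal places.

N=7 nodes, M=11 members, R=3 reactions → 2N=14, M+R=14
member 0 (0-1): L=5.4299, (cx,cy)=(0.1919,0.9814)
member 1 (0-2): L=2.2780, (cx,cy)=(1.0000,0.0000)
member 2 (1-2): L=5.4705, (cx,cy)=(0.2259,-0.9741)
member 3 (1-3): L=2.6643, (cx,cy)=(0.9609,-0.2770)
member 4 (2-3): L=4.7781, (cx,cy)=(0.2771,0.9608)
member 5 (2-4): L=2.2910, (cx,cy)=(1.0000,0.0000)
member 6 (3-4): L=4.6917, (cx,cy)=(0.2061,-0.9785)
member 7 (3-5): L=2.1682, (cx,cy)=(0.9971,-0.0756)
member 8 (4-5): L=4.5855, (cx,cy)=(0.2606,0.9654)
member 9 (4-6): L=2.3310, (cx,cy)=(1.0000,0.0000)
member 10 (5-6): L=4.5704, (cx,cy)=(0.2486,-0.9686)
solve A·x = −loads:
  F[0-1] = -3722.1457 N (compression)
  F[0-2] = -1910.0811 N (compression)
  F[1-2] = +4245.1630 N (tension)
  F[1-3] = -1741.5830 N (compression)
  F[2-3] = -4303.9213 N (compression)
  F[2-4] = +241.6801 N (tension)
  F[3-4] = -330.3573 N (compression)
  F[3-5] = -174.0898 N (compression)
  F[4-5] = +334.8345 N (tension)
  F[4-6] = +86.3309 N (tension)
  F[5-6] = -347.3322 N (compression)
  Rx@0 = +2624.3600 N
  Ry@0 = +3652.9678 N
  Ry@6 = +336.4322 N

-347.332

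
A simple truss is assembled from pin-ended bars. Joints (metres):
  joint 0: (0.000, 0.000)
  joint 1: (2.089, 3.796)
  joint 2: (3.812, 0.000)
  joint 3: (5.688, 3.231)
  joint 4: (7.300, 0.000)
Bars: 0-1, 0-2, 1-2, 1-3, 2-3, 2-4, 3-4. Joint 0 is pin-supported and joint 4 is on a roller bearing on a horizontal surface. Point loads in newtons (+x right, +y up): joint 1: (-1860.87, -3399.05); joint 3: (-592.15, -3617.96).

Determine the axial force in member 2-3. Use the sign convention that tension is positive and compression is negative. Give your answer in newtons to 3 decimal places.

-1430.234

N=5 nodes, M=7 members, R=3 reactions → 2N=10, M+R=10
member 0 (0-1): L=4.3328, (cx,cy)=(0.4821,0.8761)
member 1 (0-2): L=3.8120, (cx,cy)=(1.0000,0.0000)
member 2 (1-2): L=4.1687, (cx,cy)=(0.4133,-0.9106)
member 3 (1-3): L=3.6431, (cx,cy)=(0.9879,-0.1551)
member 4 (2-3): L=3.7361, (cx,cy)=(0.5021,0.8648)
member 5 (2-4): L=3.4880, (cx,cy)=(1.0000,0.0000)
member 6 (3-4): L=3.6108, (cx,cy)=(0.4464,-0.8948)
solve A·x = −loads:
  F[0-1] = -5085.0734 N (compression)
  F[0-2] = -1.3466 N (compression)
  F[1-2] = +1358.3102 N (tension)
  F[1-3] = -1166.3251 N (compression)
  F[2-3] = -1430.2338 N (compression)
  F[2-4] = +1278.2160 N (tension)
  F[3-4] = -2863.1435 N (compression)
  Rx@0 = +2453.0200 N
  Ry@0 = +4455.0274 N
  Ry@4 = +2561.9826 N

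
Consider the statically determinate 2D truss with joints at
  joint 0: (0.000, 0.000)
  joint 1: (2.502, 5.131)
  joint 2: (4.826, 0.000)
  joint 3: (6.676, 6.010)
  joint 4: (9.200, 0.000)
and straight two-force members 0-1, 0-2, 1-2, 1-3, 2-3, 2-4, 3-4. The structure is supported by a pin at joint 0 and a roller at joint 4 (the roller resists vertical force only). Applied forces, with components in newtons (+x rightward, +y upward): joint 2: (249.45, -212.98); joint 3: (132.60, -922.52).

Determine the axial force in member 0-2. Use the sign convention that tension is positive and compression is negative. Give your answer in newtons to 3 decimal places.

512.600

N=5 nodes, M=7 members, R=3 reactions → 2N=10, M+R=10
member 0 (0-1): L=5.7085, (cx,cy)=(0.4383,0.8988)
member 1 (0-2): L=4.8260, (cx,cy)=(1.0000,0.0000)
member 2 (1-2): L=5.6328, (cx,cy)=(0.4126,-0.9109)
member 3 (1-3): L=4.2656, (cx,cy)=(0.9785,0.2061)
member 4 (2-3): L=6.2883, (cx,cy)=(0.2942,0.9557)
member 5 (2-4): L=4.3740, (cx,cy)=(1.0000,0.0000)
member 6 (3-4): L=6.5185, (cx,cy)=(0.3872,-0.9220)
solve A·x = −loads:
  F[0-1] = -297.8609 N (compression)
  F[0-2] = +512.6002 N (tension)
  F[1-2] = +240.7630 N (tension)
  F[1-3] = -234.9277 N (compression)
  F[2-3] = -6.6290 N (compression)
  F[2-4] = +364.4358 N (tension)
  F[3-4] = -941.1925 N (compression)
  Rx@0 = -382.0500 N
  Ry@0 = +267.7271 N
  Ry@4 = +867.7729 N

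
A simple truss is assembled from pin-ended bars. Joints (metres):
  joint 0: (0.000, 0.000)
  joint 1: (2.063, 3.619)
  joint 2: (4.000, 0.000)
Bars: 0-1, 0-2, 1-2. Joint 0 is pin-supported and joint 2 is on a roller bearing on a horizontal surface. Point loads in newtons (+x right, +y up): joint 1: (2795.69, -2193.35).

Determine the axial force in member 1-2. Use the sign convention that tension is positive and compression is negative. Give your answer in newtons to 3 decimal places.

N=3 nodes, M=3 members, R=3 reactions → 2N=6, M+R=6
member 0 (0-1): L=4.1657, (cx,cy)=(0.4952,0.8688)
member 1 (0-2): L=4.0000, (cx,cy)=(1.0000,0.0000)
member 2 (1-2): L=4.1048, (cx,cy)=(0.4719,-0.8817)
solve A·x = −loads:
  F[0-1] = +1688.9259 N (tension)
  F[0-2] = +1959.2767 N (tension)
  F[1-2] = -4151.9766 N (compression)
  Rx@0 = -2795.6900 N
  Ry@0 = -1467.2708 N
  Ry@2 = +3660.6208 N

-4151.977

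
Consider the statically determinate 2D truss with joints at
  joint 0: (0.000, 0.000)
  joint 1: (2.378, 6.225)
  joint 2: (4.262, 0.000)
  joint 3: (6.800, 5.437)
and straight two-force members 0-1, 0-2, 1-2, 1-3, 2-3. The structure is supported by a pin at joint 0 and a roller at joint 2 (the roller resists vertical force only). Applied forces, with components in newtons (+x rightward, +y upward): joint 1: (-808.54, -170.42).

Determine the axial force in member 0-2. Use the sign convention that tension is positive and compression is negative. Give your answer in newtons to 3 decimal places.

N=4 nodes, M=5 members, R=3 reactions → 2N=8, M+R=8
member 0 (0-1): L=6.6637, (cx,cy)=(0.3569,0.9342)
member 1 (0-2): L=4.2620, (cx,cy)=(1.0000,0.0000)
member 2 (1-2): L=6.5039, (cx,cy)=(0.2897,-0.9571)
member 3 (1-3): L=4.4917, (cx,cy)=(0.9845,-0.1754)
member 4 (2-3): L=6.0002, (cx,cy)=(0.4230,0.9061)
solve A·x = −loads:
  F[0-1] = -1344.8160 N (compression)
  F[0-2] = -328.6339 N (compression)
  F[1-2] = +1134.4935 N (tension)
  F[1-3] = -0.0000 N (compression)
  F[2-3] = +0.0000 N (tension)
  Rx@0 = +808.5400 N
  Ry@0 = +1256.2724 N
  Ry@2 = -1085.8524 N

-328.634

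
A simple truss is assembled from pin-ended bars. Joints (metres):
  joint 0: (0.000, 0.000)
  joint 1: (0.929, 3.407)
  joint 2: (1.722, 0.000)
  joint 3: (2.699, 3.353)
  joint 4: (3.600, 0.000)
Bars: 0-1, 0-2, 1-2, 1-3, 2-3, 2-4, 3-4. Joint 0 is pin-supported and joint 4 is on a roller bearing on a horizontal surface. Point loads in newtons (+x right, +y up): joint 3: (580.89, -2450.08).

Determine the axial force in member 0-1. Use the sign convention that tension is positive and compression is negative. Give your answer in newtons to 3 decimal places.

N=5 nodes, M=7 members, R=3 reactions → 2N=10, M+R=10
member 0 (0-1): L=3.5314, (cx,cy)=(0.2631,0.9648)
member 1 (0-2): L=1.7220, (cx,cy)=(1.0000,0.0000)
member 2 (1-2): L=3.4981, (cx,cy)=(0.2267,-0.9740)
member 3 (1-3): L=1.7708, (cx,cy)=(0.9995,-0.0305)
member 4 (2-3): L=3.4924, (cx,cy)=(0.2797,0.9601)
member 5 (2-4): L=1.8780, (cx,cy)=(1.0000,0.0000)
member 6 (3-4): L=3.4719, (cx,cy)=(0.2595,-0.9657)
solve A·x = −loads:
  F[0-1] = -74.8008 N (compression)
  F[0-2] = +600.5678 N (tension)
  F[1-2] = +75.2458 N (tension)
  F[1-3] = -36.7529 N (compression)
  F[2-3] = -76.3346 N (compression)
  F[2-4] = +638.9801 N (tension)
  F[3-4] = -2462.2693 N (compression)
  Rx@0 = -580.8900 N
  Ry@0 = +72.1661 N
  Ry@4 = +2377.9139 N

-74.801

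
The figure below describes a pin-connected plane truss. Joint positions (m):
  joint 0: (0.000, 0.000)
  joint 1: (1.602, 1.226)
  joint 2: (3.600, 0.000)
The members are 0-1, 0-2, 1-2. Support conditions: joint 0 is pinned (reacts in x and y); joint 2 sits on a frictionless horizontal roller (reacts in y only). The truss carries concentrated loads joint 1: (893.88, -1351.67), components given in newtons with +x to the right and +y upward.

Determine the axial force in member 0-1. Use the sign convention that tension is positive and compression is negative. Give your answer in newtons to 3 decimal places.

-733.468

N=3 nodes, M=3 members, R=3 reactions → 2N=6, M+R=6
member 0 (0-1): L=2.0173, (cx,cy)=(0.7941,0.6077)
member 1 (0-2): L=3.6000, (cx,cy)=(1.0000,0.0000)
member 2 (1-2): L=2.3442, (cx,cy)=(0.8523,-0.5230)
solve A·x = −loads:
  F[0-1] = -733.4679 N (compression)
  F[0-2] = +1476.3508 N (tension)
  F[1-2] = -1732.1324 N (compression)
  Rx@0 = -893.8800 N
  Ry@0 = +445.7611 N
  Ry@2 = +905.9089 N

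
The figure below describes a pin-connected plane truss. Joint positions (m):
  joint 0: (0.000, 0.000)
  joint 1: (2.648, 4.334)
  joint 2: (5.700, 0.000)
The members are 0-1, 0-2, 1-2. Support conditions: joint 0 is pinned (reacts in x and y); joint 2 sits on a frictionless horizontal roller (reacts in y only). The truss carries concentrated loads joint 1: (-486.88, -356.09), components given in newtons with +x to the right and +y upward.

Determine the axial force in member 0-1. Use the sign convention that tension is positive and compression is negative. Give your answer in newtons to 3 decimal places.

-657.265

N=3 nodes, M=3 members, R=3 reactions → 2N=6, M+R=6
member 0 (0-1): L=5.0789, (cx,cy)=(0.5214,0.8533)
member 1 (0-2): L=5.7000, (cx,cy)=(1.0000,0.0000)
member 2 (1-2): L=5.3008, (cx,cy)=(0.5758,-0.8176)
solve A·x = −loads:
  F[0-1] = -657.2646 N (compression)
  F[0-2] = -144.2017 N (compression)
  F[1-2] = +250.4526 N (tension)
  Rx@0 = +486.8800 N
  Ry@0 = +560.8640 N
  Ry@2 = -204.7740 N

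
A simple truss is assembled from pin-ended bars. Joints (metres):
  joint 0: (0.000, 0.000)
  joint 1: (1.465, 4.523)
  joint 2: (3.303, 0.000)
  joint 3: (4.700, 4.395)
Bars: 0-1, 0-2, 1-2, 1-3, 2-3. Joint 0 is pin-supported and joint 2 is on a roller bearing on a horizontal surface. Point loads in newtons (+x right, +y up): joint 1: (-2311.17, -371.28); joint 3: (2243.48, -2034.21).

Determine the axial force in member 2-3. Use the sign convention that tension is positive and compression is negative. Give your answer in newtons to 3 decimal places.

N=4 nodes, M=5 members, R=3 reactions → 2N=8, M+R=8
member 0 (0-1): L=4.7543, (cx,cy)=(0.3081,0.9513)
member 1 (0-2): L=3.3030, (cx,cy)=(1.0000,0.0000)
member 2 (1-2): L=4.8822, (cx,cy)=(0.3765,-0.9264)
member 3 (1-3): L=3.2375, (cx,cy)=(0.9992,-0.0395)
member 4 (2-3): L=4.6117, (cx,cy)=(0.3029,0.9530)
solve A·x = −loads:
  F[0-1] = +498.3806 N (tension)
  F[0-2] = -221.2607 N (compression)
  F[1-2] = -1034.4477 N (compression)
  F[1-3] = +2856.4131 N (tension)
  F[2-3] = -2016.0018 N (compression)
  Rx@0 = +67.6900 N
  Ry@0 = -474.1300 N
  Ry@2 = +2879.6200 N

-2016.002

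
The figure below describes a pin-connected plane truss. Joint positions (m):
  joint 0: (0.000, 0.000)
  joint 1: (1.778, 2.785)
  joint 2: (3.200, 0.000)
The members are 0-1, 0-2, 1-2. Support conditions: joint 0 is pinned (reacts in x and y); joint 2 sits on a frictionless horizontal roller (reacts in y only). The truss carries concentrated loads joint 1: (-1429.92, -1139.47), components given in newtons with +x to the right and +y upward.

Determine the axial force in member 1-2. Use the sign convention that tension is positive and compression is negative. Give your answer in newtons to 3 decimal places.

686.441

N=3 nodes, M=3 members, R=3 reactions → 2N=6, M+R=6
member 0 (0-1): L=3.3042, (cx,cy)=(0.5381,0.8429)
member 1 (0-2): L=3.2000, (cx,cy)=(1.0000,0.0000)
member 2 (1-2): L=3.1270, (cx,cy)=(0.4547,-0.8906)
solve A·x = −loads:
  F[0-1] = -2077.2098 N (compression)
  F[0-2] = -312.1554 N (compression)
  F[1-2] = +686.4409 N (tension)
  Rx@0 = +1429.9200 N
  Ry@0 = +1750.8292 N
  Ry@2 = -611.3592 N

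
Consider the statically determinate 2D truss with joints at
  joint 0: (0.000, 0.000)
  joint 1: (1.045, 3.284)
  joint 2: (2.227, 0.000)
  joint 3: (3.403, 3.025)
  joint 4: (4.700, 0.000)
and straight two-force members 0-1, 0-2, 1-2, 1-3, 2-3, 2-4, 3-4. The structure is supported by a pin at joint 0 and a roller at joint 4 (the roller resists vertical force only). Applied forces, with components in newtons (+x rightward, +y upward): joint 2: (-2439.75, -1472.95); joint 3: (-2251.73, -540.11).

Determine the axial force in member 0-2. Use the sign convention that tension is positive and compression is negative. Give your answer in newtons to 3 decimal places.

-3936.267

N=5 nodes, M=7 members, R=3 reactions → 2N=10, M+R=10
member 0 (0-1): L=3.4463, (cx,cy)=(0.3032,0.9529)
member 1 (0-2): L=2.2270, (cx,cy)=(1.0000,0.0000)
member 2 (1-2): L=3.4902, (cx,cy)=(0.3387,-0.9409)
member 3 (1-3): L=2.3722, (cx,cy)=(0.9940,-0.1092)
member 4 (2-3): L=3.2456, (cx,cy)=(0.3623,0.9320)
member 5 (2-4): L=2.4730, (cx,cy)=(1.0000,0.0000)
member 6 (3-4): L=3.2913, (cx,cy)=(0.3941,-0.9191)
solve A·x = −loads:
  F[0-1] = -2490.5828 N (compression)
  F[0-2] = -3936.2665 N (compression)
  F[1-2] = +2717.9841 N (tension)
  F[1-3] = -1685.7600 N (compression)
  F[2-3] = -1163.4914 N (compression)
  F[2-4] = -154.4659 N (compression)
  F[3-4] = +391.9797 N (tension)
  Rx@0 = +4691.4800 N
  Ry@0 = +2373.3215 N
  Ry@4 = -360.2615 N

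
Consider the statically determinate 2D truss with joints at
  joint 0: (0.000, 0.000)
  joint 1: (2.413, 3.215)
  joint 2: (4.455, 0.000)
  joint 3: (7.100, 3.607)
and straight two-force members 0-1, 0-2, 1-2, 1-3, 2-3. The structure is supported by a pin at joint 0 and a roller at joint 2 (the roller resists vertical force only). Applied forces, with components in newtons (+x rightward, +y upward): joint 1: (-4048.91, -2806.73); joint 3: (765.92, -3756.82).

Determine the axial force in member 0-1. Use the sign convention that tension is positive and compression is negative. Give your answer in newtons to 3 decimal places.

N=4 nodes, M=5 members, R=3 reactions → 2N=8, M+R=8
member 0 (0-1): L=4.0198, (cx,cy)=(0.6003,0.7998)
member 1 (0-2): L=4.4550, (cx,cy)=(1.0000,0.0000)
member 2 (1-2): L=3.8087, (cx,cy)=(0.5361,-0.8441)
member 3 (1-3): L=4.7034, (cx,cy)=(0.9965,0.0833)
member 4 (2-3): L=4.4729, (cx,cy)=(0.5913,0.8064)
solve A·x = −loads:
  F[0-1] = -1697.7292 N (compression)
  F[0-2] = -2263.8795 N (compression)
  F[1-2] = -1344.8223 N (compression)
  F[1-3] = +3763.9144 N (tension)
  F[2-3] = -5047.6500 N (compression)
  Rx@0 = +3282.9900 N
  Ry@0 = +1357.8285 N
  Ry@2 = +5205.7215 N

-1697.729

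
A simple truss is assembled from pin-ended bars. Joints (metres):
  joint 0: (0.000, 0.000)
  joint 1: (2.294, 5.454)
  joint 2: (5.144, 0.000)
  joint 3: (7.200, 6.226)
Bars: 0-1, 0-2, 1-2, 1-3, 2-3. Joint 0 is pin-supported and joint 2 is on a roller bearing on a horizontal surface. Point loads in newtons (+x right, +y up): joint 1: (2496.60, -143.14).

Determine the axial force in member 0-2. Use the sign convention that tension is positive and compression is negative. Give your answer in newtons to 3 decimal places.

N=4 nodes, M=5 members, R=3 reactions → 2N=8, M+R=8
member 0 (0-1): L=5.9168, (cx,cy)=(0.3877,0.9218)
member 1 (0-2): L=5.1440, (cx,cy)=(1.0000,0.0000)
member 2 (1-2): L=6.1537, (cx,cy)=(0.4631,-0.8863)
member 3 (1-3): L=4.9664, (cx,cy)=(0.9878,0.1554)
member 4 (2-3): L=6.5567, (cx,cy)=(0.3136,0.9496)
solve A·x = −loads:
  F[0-1] = +2785.6383 N (tension)
  F[0-2] = +1416.5818 N (tension)
  F[1-2] = -3058.6975 N (compression)
  F[1-3] = -0.0000 N (compression)
  F[2-3] = -0.0000 N (compression)
  Rx@0 = -2496.6000 N
  Ry@0 = -2567.7503 N
  Ry@2 = +2710.8903 N

1416.582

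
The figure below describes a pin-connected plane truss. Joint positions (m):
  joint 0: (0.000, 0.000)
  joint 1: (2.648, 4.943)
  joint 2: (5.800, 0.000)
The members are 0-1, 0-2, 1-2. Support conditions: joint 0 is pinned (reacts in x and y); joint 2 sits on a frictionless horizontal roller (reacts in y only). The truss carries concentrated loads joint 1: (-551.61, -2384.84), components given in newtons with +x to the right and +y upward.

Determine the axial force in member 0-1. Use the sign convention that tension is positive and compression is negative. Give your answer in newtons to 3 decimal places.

-2003.604

N=3 nodes, M=3 members, R=3 reactions → 2N=6, M+R=6
member 0 (0-1): L=5.6076, (cx,cy)=(0.4722,0.8815)
member 1 (0-2): L=5.8000, (cx,cy)=(1.0000,0.0000)
member 2 (1-2): L=5.8625, (cx,cy)=(0.5377,-0.8432)
solve A·x = −loads:
  F[0-1] = -2003.6039 N (compression)
  F[0-2] = +394.5248 N (tension)
  F[1-2] = -733.7826 N (compression)
  Rx@0 = +551.6100 N
  Ry@0 = +1766.1421 N
  Ry@2 = +618.6979 N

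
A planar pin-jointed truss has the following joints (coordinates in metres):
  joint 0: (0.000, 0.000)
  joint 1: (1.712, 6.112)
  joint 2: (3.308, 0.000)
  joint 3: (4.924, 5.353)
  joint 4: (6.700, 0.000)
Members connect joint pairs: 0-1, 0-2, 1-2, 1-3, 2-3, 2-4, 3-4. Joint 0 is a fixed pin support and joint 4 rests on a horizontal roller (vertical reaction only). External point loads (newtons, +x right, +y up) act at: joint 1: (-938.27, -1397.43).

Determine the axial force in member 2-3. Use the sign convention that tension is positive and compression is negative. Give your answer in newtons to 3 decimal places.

-448.258

N=5 nodes, M=7 members, R=3 reactions → 2N=10, M+R=10
member 0 (0-1): L=6.3472, (cx,cy)=(0.2697,0.9629)
member 1 (0-2): L=3.3080, (cx,cy)=(1.0000,0.0000)
member 2 (1-2): L=6.3169, (cx,cy)=(0.2527,-0.9676)
member 3 (1-3): L=3.3005, (cx,cy)=(0.9732,-0.2300)
member 4 (2-3): L=5.5916, (cx,cy)=(0.2890,0.9573)
member 5 (2-4): L=3.3920, (cx,cy)=(1.0000,0.0000)
member 6 (3-4): L=5.6399, (cx,cy)=(0.3149,-0.9491)
solve A·x = −loads:
  F[0-1] = -1969.2670 N (compression)
  F[0-2] = -407.1126 N (compression)
  F[1-2] = +443.5188 N (tension)
  F[1-3] = +303.1817 N (tension)
  F[2-3] = -448.2577 N (compression)
  F[2-4] = -165.5073 N (compression)
  F[3-4] = +525.5907 N (tension)
  Rx@0 = +938.2700 N
  Ry@0 = +1896.2817 N
  Ry@4 = -498.8517 N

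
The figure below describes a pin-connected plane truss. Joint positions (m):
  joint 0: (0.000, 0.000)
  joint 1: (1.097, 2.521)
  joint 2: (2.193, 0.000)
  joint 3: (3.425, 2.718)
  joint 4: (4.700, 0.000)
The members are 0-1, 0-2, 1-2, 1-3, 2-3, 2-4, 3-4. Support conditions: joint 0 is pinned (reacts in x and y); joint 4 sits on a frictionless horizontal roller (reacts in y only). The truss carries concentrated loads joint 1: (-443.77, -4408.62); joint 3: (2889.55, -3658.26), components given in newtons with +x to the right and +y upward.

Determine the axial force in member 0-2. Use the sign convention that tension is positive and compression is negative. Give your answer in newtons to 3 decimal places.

N=5 nodes, M=7 members, R=3 reactions → 2N=10, M+R=10
member 0 (0-1): L=2.7493, (cx,cy)=(0.3990,0.9169)
member 1 (0-2): L=2.1930, (cx,cy)=(1.0000,0.0000)
member 2 (1-2): L=2.7489, (cx,cy)=(0.3987,-0.9171)
member 3 (1-3): L=2.3363, (cx,cy)=(0.9964,0.0843)
member 4 (2-3): L=2.9842, (cx,cy)=(0.4128,0.9108)
member 5 (2-4): L=2.5070, (cx,cy)=(1.0000,0.0000)
member 6 (3-4): L=3.0022, (cx,cy)=(0.4247,-0.9053)
solve A·x = −loads:
  F[0-1] = -3205.2394 N (compression)
  F[0-2] = +3724.6878 N (tension)
  F[1-2] = -1619.9183 N (compression)
  F[1-3] = -189.9537 N (compression)
  F[2-3] = +1631.0869 N (tension)
  F[2-4] = +2405.4438 N (tension)
  F[3-4] = -5664.0009 N (compression)
  Rx@0 = -2445.7800 N
  Ry@0 = +2939.0397 N
  Ry@4 = +5127.8403 N

3724.688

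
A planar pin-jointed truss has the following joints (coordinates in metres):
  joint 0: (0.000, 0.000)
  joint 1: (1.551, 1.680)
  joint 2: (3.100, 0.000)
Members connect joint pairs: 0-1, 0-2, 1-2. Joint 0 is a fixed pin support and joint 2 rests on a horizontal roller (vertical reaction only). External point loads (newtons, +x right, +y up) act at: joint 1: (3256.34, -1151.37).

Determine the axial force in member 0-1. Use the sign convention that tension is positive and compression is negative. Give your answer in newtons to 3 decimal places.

1618.792

N=3 nodes, M=3 members, R=3 reactions → 2N=6, M+R=6
member 0 (0-1): L=2.2865, (cx,cy)=(0.6783,0.7348)
member 1 (0-2): L=3.1000, (cx,cy)=(1.0000,0.0000)
member 2 (1-2): L=2.2851, (cx,cy)=(0.6779,-0.7352)
solve A·x = −loads:
  F[0-1] = +1618.7921 N (tension)
  F[0-2] = +2158.2573 N (tension)
  F[1-2] = -3183.9186 N (compression)
  Rx@0 = -3256.3400 N
  Ry@0 = -1189.4126 N
  Ry@2 = +2340.7826 N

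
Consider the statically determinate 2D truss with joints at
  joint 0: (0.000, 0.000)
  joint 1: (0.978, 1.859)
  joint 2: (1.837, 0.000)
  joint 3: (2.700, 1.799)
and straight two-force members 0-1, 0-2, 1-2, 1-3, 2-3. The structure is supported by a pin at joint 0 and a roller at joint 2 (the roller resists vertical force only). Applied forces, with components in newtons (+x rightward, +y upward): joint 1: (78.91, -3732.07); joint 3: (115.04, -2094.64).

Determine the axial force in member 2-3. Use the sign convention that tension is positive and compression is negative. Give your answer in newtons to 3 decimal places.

-2280.618

N=4 nodes, M=5 members, R=3 reactions → 2N=8, M+R=8
member 0 (0-1): L=2.1006, (cx,cy)=(0.4656,0.8850)
member 1 (0-2): L=1.8370, (cx,cy)=(1.0000,0.0000)
member 2 (1-2): L=2.0479, (cx,cy)=(0.4195,-0.9078)
member 3 (1-3): L=1.7230, (cx,cy)=(0.9994,-0.0348)
member 4 (2-3): L=1.9953, (cx,cy)=(0.4325,0.9016)
solve A·x = −loads:
  F[0-1] = -642.4883 N (compression)
  F[0-2] = +493.0858 N (tension)
  F[1-2] = -3527.1413 N (compression)
  F[1-3] = +1102.1198 N (tension)
  F[2-3] = -2280.6184 N (compression)
  Rx@0 = -193.9500 N
  Ry@0 = +568.6027 N
  Ry@2 = +5258.1073 N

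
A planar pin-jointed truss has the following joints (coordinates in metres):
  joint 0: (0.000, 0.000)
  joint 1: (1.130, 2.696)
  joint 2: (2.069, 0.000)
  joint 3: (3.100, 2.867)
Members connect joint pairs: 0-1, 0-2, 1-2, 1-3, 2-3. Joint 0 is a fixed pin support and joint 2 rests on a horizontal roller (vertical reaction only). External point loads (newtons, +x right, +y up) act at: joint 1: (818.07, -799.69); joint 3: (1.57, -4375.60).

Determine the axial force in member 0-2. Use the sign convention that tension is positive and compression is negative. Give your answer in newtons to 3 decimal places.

N=4 nodes, M=5 members, R=3 reactions → 2N=8, M+R=8
member 0 (0-1): L=2.9232, (cx,cy)=(0.3866,0.9223)
member 1 (0-2): L=2.0690, (cx,cy)=(1.0000,0.0000)
member 2 (1-2): L=2.8548, (cx,cy)=(0.3289,-0.9444)
member 3 (1-3): L=1.9774, (cx,cy)=(0.9963,0.0865)
member 4 (2-3): L=3.0467, (cx,cy)=(0.3384,0.9410)
solve A·x = −loads:
  F[0-1] = +3128.8422 N (tension)
  F[0-2] = -389.8382 N (compression)
  F[1-2] = -3753.0057 N (compression)
  F[1-3] = +1631.9400 N (tension)
  F[2-3] = -4799.8973 N (compression)
  Rx@0 = -819.6400 N
  Ry@0 = -2885.6223 N
  Ry@2 = +8060.9123 N

-389.838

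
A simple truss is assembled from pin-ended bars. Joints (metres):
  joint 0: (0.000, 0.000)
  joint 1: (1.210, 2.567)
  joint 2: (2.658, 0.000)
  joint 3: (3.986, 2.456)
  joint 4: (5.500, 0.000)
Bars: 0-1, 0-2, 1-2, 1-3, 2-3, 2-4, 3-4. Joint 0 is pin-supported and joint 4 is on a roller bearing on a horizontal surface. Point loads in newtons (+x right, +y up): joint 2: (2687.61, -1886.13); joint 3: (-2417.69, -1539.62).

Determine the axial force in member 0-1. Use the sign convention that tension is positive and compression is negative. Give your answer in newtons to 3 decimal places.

N=5 nodes, M=7 members, R=3 reactions → 2N=10, M+R=10
member 0 (0-1): L=2.8379, (cx,cy)=(0.4264,0.9045)
member 1 (0-2): L=2.6580, (cx,cy)=(1.0000,0.0000)
member 2 (1-2): L=2.9472, (cx,cy)=(0.4913,-0.8710)
member 3 (1-3): L=2.7782, (cx,cy)=(0.9992,-0.0400)
member 4 (2-3): L=2.7920, (cx,cy)=(0.4756,0.8796)
member 5 (2-4): L=2.8420, (cx,cy)=(1.0000,0.0000)
member 6 (3-4): L=2.8852, (cx,cy)=(0.5248,-0.8513)
solve A·x = −loads:
  F[0-1] = -2739.5356 N (compression)
  F[0-2] = +1437.9865 N (tension)
  F[1-2] = +2965.6101 N (tension)
  F[1-3] = -2627.1922 N (compression)
  F[2-3] = -792.2255 N (compression)
  F[2-4] = +584.2162 N (tension)
  F[3-4] = -1113.3127 N (compression)
  Rx@0 = -269.9200 N
  Ry@0 = +2478.0387 N
  Ry@4 = +947.7113 N

-2739.536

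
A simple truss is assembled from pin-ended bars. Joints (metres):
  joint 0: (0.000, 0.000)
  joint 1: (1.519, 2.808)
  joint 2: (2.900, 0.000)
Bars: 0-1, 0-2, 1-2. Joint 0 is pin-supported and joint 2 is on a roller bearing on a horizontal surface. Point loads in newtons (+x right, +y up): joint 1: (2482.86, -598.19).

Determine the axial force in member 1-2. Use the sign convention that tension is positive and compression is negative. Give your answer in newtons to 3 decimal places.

N=3 nodes, M=3 members, R=3 reactions → 2N=6, M+R=6
member 0 (0-1): L=3.1925, (cx,cy)=(0.4758,0.8796)
member 1 (0-2): L=2.9000, (cx,cy)=(1.0000,0.0000)
member 2 (1-2): L=3.1292, (cx,cy)=(0.4413,-0.8973)
solve A·x = −loads:
  F[0-1] = +2409.4379 N (tension)
  F[0-2] = +1336.4525 N (tension)
  F[1-2] = -3028.2806 N (compression)
  Rx@0 = -2482.8600 N
  Ry@0 = -2119.2312 N
  Ry@2 = +2717.4212 N

-3028.281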